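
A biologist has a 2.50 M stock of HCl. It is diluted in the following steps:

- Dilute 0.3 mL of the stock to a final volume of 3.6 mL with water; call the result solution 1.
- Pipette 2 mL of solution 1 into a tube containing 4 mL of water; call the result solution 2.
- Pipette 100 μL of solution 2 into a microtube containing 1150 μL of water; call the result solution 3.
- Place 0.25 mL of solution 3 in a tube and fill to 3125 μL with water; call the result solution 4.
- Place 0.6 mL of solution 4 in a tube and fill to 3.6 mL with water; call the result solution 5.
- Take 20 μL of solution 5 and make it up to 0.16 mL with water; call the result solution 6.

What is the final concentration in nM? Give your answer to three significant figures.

9.26 × 10^3 nM

Step 1: 0.3 mL brought to 3.6 mL → factor 3.6/0.3 = 12
Step 2: 2 mL + 4 mL = 6 mL total → factor 6/2 = 3
Step 3: 100 μL + 1150 μL = 1250 μL total → factor 1250/100 = 12.5
Step 4: 0.25 mL brought to 3125 μL → factor 3.125/0.25 = 12.5
Step 5: 0.6 mL brought to 3.6 mL → factor 3.6/0.6 = 6
Step 6: 20 μL brought to 0.16 mL → factor 160/20 = 8
Overall dilution factor = 12 × 3 × 12.5 × 12.5 × 6 × 8 = 2.7 × 10^5
Final = 2.50 M / 2.7 × 10^5 = 9.259 × 10^-6 M = 9.26 × 10^3 nM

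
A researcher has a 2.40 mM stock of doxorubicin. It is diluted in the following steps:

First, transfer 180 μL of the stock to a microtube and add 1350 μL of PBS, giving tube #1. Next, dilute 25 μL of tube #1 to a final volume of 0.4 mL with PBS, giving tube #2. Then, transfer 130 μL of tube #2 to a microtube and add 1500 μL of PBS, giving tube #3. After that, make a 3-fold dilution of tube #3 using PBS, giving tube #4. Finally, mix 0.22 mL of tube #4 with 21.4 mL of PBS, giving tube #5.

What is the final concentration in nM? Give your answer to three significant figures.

4.77 nM

Step 1: 180 μL + 1350 μL = 1530 μL total → factor 1530/180 = 8.5
Step 2: 25 μL brought to 0.4 mL → factor 400/25 = 16
Step 3: 130 μL + 1500 μL = 1630 μL total → factor 1630/130 = 12.538
Step 4: 3-fold → factor 3
Step 5: 0.22 mL + 21.4 mL = 21.62 mL total → factor 21.62/0.22 = 98.273
Overall dilution factor = 8.5 × 16 × 12.538 × 3 × 98.273 = 5.0273 × 10^5
Final = 2.40 mM / 5.0273 × 10^5 = 4.774 × 10^-6 mM = 4.77 nM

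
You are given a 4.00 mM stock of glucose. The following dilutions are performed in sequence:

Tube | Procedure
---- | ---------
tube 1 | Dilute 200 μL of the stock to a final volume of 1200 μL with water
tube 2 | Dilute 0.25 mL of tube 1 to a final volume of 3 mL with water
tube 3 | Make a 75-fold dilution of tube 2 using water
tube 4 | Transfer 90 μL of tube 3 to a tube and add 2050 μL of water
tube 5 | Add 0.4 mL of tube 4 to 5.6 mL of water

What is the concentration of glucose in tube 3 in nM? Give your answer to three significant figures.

741 nM

Step 1: 200 μL brought to 1200 μL → factor 1200/200 = 6
Step 2: 0.25 mL brought to 3 mL → factor 3/0.25 = 12
Step 3: 75-fold → factor 75
Dilution factor through tube 3 = 6 × 12 × 75 = 5400
[tube 3] = 4.00 mM / 5400 = 0.0007407 mM = 741 nM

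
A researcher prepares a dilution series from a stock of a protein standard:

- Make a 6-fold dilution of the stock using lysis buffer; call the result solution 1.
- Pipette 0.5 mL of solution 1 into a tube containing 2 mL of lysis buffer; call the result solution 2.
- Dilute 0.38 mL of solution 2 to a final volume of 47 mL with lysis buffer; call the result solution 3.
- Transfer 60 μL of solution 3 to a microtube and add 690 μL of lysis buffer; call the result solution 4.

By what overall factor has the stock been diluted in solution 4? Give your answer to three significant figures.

Step 1: 6-fold → factor 6
Step 2: 0.5 mL + 2 mL = 2.5 mL total → factor 2.5/0.5 = 5
Step 3: 0.38 mL brought to 47 mL → factor 47/0.38 = 123.68
Step 4: 60 μL + 690 μL = 750 μL total → factor 750/60 = 12.5
Overall dilution factor = 6 × 5 × 123.68 × 12.5 = 46382

4.64 × 10^4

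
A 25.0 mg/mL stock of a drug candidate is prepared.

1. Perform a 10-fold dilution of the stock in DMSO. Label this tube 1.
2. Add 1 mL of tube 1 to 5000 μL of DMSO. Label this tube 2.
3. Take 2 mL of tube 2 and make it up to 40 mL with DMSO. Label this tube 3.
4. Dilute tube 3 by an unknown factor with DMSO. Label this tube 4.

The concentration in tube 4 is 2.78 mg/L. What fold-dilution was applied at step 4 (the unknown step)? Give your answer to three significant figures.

Step 1: 10-fold → factor 10
Step 2: 1 mL + 5000 μL = 6 mL total → factor 6/1 = 6
Step 3: 2 mL brought to 40 mL → factor 40/2 = 20
Step 4: unknown factor x
Product of known-step factors = 1200
Overall factor = 25.0 mg/mL / (2.78 mg/L) = 8992.8
x = 8992.8 / 1200 = 7.49

7.49-fold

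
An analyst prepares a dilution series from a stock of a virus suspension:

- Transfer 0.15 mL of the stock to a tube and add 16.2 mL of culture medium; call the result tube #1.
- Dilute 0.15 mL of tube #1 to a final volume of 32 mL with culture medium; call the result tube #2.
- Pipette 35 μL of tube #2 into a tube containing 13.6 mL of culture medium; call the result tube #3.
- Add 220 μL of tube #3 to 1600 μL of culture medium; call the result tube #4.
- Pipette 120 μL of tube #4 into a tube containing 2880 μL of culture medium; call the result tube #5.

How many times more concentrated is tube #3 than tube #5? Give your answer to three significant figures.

Step 1: 0.15 mL + 16.2 mL = 16.35 mL total → factor 16.35/0.15 = 109
Step 2: 0.15 mL brought to 32 mL → factor 32/0.15 = 213.33
Step 3: 35 μL + 13.6 mL = 13635 μL total → factor 13635/35 = 389.57
Step 4: 220 μL + 1600 μL = 1820 μL total → factor 1820/220 = 8.2727
Step 5: 120 μL + 2880 μL = 3000 μL total → factor 3000/120 = 25
Dilution factor to tube #3 = 9.0588 × 10^6; to tube #5 = 1.8735 × 10^9
[tube #3]/[tube #5] = (factor to tube #5)/(factor to tube #3) = 1.8735 × 10^9/9.0588 × 10^6 = 207

207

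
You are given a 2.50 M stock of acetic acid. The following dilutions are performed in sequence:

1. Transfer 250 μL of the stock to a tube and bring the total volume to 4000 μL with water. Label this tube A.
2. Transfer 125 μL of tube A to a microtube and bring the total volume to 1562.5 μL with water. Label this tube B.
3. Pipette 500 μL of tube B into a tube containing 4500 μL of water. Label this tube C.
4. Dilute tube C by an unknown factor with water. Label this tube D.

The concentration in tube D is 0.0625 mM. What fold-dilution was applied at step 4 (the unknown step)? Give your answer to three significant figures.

Step 1: 250 μL brought to 4000 μL → factor 4000/250 = 16
Step 2: 125 μL brought to 1562.5 μL → factor 1562.5/125 = 12.5
Step 3: 500 μL + 4500 μL = 5000 μL total → factor 5000/500 = 10
Step 4: unknown factor x
Product of known-step factors = 2000
Overall factor = 2.50 M / (0.0625 mM) = 40000
x = 40000 / 2000 = 20.0

20.0-fold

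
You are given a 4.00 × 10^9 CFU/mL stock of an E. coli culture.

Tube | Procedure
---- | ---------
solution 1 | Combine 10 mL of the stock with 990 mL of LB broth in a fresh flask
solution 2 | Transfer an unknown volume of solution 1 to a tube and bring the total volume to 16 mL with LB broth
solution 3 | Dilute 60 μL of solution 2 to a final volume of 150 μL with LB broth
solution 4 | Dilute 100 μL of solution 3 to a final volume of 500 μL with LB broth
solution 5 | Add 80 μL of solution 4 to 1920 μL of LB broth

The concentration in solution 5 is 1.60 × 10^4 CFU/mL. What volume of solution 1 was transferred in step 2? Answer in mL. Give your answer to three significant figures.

Step 1: 10 mL + 990 mL = 1000 mL total → factor 1000/10 = 100
Step 2: v brought to 16 mL → factor = 16 mL/v
Step 3: 60 μL brought to 150 μL → factor 150/60 = 2.5
Step 4: 100 μL brought to 500 μL → factor 500/100 = 5
Step 5: 80 μL + 1920 μL = 2000 μL total → factor 2000/80 = 25
Product of known-step factors = 31250
Overall factor = 4.00 × 10^9 CFU/mL / (1.60 × 10^4 CFU/mL) = 2.5 × 10^5
Step-2 factor = 2.5 × 10^5 / 31250 = 8
v = 16 mL / 8 = 2.00 mL

2.00 mL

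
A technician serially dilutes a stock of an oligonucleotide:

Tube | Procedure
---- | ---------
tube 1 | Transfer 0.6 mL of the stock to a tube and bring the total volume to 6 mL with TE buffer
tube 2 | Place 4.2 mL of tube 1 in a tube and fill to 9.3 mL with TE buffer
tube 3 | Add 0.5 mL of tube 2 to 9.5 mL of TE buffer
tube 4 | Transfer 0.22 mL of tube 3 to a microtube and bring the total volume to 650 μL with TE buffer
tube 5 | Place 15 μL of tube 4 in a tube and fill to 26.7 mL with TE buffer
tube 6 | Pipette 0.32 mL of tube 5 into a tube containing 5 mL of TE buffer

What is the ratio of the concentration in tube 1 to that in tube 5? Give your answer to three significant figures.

Step 1: 0.6 mL brought to 6 mL → factor 6/0.6 = 10
Step 2: 4.2 mL brought to 9.3 mL → factor 9.3/4.2 = 2.2143
Step 3: 0.5 mL + 9.5 mL = 10 mL total → factor 10/0.5 = 20
Step 4: 0.22 mL brought to 650 μL → factor 0.65/0.22 = 2.9545
Step 5: 15 μL brought to 26.7 mL → factor 26700/15 = 1780
Dilution factor to tube 1 = 10; to tube 5 = 2.329 × 10^6
[tube 1]/[tube 5] = (factor to tube 5)/(factor to tube 1) = 2.329 × 10^6/10 = 2.33 × 10^5

2.33 × 10^5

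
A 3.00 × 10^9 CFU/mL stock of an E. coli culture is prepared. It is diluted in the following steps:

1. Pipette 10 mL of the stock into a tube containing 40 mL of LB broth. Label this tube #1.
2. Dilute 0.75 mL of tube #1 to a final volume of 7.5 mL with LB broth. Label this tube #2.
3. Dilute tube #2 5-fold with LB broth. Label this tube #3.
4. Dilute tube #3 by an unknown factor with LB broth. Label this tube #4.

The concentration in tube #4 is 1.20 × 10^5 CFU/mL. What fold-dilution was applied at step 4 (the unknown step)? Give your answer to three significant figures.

Step 1: 10 mL + 40 mL = 50 mL total → factor 50/10 = 5
Step 2: 0.75 mL brought to 7.5 mL → factor 7.5/0.75 = 10
Step 3: 5-fold → factor 5
Step 4: unknown factor x
Product of known-step factors = 250
Overall factor = 3.00 × 10^9 CFU/mL / (1.20 × 10^5 CFU/mL) = 25000
x = 25000 / 250 = 100

100-fold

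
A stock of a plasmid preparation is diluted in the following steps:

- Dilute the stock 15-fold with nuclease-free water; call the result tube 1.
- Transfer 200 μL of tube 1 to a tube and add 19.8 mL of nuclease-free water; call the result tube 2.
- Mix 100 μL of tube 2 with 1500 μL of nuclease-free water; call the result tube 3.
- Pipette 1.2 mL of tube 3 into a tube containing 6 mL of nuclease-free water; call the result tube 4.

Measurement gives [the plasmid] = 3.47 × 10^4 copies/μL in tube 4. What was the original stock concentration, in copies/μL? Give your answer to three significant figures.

Step 1: 15-fold → factor 15
Step 2: 200 μL + 19.8 mL = 20000 μL total → factor 20000/200 = 100
Step 3: 100 μL + 1500 μL = 1600 μL total → factor 1600/100 = 16
Step 4: 1.2 mL + 6 mL = 7.2 mL total → factor 7.2/1.2 = 6
Overall dilution factor = 15 × 100 × 16 × 6 = 1.44 × 10^5
Stock = 3.47 × 10^4 copies/μL × 1.44 × 10^5 = 5.00 × 10^9 copies/μL

5.00 × 10^9 copies/μL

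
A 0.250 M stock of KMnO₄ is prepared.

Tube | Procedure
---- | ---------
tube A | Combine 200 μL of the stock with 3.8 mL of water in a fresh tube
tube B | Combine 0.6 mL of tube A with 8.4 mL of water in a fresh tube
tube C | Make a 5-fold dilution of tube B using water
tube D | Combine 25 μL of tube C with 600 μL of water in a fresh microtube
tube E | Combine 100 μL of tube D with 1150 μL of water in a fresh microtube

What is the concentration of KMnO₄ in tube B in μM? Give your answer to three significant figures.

833 μM

Step 1: 200 μL + 3.8 mL = 4000 μL total → factor 4000/200 = 20
Step 2: 0.6 mL + 8.4 mL = 9 mL total → factor 9/0.6 = 15
Dilution factor through tube B = 20 × 15 = 300
[tube B] = 0.250 M / 300 = 0.0008333 M = 833 μM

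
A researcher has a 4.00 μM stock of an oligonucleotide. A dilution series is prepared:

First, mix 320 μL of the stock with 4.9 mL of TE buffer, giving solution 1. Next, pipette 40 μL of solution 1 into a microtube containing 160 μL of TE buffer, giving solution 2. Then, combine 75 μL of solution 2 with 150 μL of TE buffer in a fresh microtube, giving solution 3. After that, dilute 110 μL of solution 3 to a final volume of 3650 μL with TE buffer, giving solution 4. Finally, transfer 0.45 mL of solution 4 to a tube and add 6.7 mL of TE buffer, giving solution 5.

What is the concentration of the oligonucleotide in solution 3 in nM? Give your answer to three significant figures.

16.3 nM

Step 1: 320 μL + 4.9 mL = 5220 μL total → factor 5220/320 = 16.312
Step 2: 40 μL + 160 μL = 200 μL total → factor 200/40 = 5
Step 3: 75 μL + 150 μL = 225 μL total → factor 225/75 = 3
Dilution factor through solution 3 = 16.312 × 5 × 3 = 244.69
[solution 3] = 4.00 μM / 244.69 = 0.01635 μM = 16.3 nM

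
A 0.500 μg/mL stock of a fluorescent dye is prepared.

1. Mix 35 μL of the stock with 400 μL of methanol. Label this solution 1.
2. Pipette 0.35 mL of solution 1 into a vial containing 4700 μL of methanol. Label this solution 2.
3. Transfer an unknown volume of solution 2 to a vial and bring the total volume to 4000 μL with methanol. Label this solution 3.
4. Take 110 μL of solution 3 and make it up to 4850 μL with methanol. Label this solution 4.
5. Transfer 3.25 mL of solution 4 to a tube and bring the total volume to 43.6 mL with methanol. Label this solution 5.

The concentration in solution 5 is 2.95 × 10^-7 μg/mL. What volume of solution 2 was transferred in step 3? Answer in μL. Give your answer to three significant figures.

Step 1: 35 μL + 400 μL = 435 μL total → factor 435/35 = 12.429
Step 2: 0.35 mL + 4700 μL = 5.05 mL total → factor 5.05/0.35 = 14.429
Step 3: v brought to 4000 μL → factor = 4000 μL/v
Step 4: 110 μL brought to 4850 μL → factor 4850/110 = 44.091
Step 5: 3.25 mL brought to 43.6 mL → factor 43.6/3.25 = 13.415
Product of known-step factors = 1.0607 × 10^5
Overall factor = 0.500 μg/mL / (2.95 × 10^-7 μg/mL) = 1.6949 × 10^6
Step-3 factor = 1.6949 × 10^6 / 1.0607 × 10^5 = 15.979
v = 4000 μL / 15.979 = 250 μL

250 μL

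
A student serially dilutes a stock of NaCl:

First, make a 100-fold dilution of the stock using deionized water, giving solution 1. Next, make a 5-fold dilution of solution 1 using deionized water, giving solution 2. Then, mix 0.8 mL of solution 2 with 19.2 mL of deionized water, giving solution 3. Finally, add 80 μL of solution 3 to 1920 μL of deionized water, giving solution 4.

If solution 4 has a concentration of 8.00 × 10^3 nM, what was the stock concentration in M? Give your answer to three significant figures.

2.50 M

Step 1: 100-fold → factor 100
Step 2: 5-fold → factor 5
Step 3: 0.8 mL + 19.2 mL = 20 mL total → factor 20/0.8 = 25
Step 4: 80 μL + 1920 μL = 2000 μL total → factor 2000/80 = 25
Overall dilution factor = 100 × 5 × 25 × 25 = 3.125 × 10^5
Stock = 8.00 × 10^3 nM × 3.125 × 10^5 = 2.500 × 10^9 nM = 2.50 M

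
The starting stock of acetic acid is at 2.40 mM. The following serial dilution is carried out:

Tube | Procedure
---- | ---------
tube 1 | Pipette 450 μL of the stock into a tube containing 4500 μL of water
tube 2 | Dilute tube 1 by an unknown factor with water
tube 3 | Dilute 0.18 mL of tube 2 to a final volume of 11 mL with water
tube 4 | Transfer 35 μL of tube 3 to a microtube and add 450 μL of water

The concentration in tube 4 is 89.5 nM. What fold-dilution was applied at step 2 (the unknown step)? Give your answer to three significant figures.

2.88-fold

Step 1: 450 μL + 4500 μL = 4950 μL total → factor 4950/450 = 11
Step 2: unknown factor x
Step 3: 0.18 mL brought to 11 mL → factor 11/0.18 = 61.111
Step 4: 35 μL + 450 μL = 485 μL total → factor 485/35 = 13.857
Product of known-step factors = 9315.1
Overall factor = 2.40 mM / (89.5 nM) = 26816
x = 26816 / 9315.1 = 2.88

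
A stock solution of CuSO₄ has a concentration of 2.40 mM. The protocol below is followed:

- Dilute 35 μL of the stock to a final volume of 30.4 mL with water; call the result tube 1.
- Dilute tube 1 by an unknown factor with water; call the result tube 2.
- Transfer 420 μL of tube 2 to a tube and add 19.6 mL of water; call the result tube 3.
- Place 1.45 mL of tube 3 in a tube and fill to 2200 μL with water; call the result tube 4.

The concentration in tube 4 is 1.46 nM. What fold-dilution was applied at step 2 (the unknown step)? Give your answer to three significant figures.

Step 1: 35 μL brought to 30.4 mL → factor 30400/35 = 868.57
Step 2: unknown factor x
Step 3: 420 μL + 19.6 mL = 20020 μL total → factor 20020/420 = 47.667
Step 4: 1.45 mL brought to 2200 μL → factor 2.2/1.45 = 1.5172
Product of known-step factors = 62817
Overall factor = 2.40 mM / (1.46 nM) = 1.6438 × 10^6
x = 1.6438 × 10^6 / 62817 = 26.2

26.2-fold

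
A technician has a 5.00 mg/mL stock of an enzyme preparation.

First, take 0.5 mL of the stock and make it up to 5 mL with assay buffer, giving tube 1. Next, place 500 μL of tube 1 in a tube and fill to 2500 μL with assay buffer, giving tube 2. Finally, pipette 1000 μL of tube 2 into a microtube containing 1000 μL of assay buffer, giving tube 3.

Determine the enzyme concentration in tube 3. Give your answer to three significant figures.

Step 1: 0.5 mL brought to 5 mL → factor 5/0.5 = 10
Step 2: 500 μL brought to 2500 μL → factor 2500/500 = 5
Step 3: 1000 μL + 1000 μL = 2000 μL total → factor 2000/1000 = 2
Overall dilution factor = 10 × 5 × 2 = 100
Final = 5.00 mg/mL / 100 = 0.0500 mg/mL

0.0500 mg/mL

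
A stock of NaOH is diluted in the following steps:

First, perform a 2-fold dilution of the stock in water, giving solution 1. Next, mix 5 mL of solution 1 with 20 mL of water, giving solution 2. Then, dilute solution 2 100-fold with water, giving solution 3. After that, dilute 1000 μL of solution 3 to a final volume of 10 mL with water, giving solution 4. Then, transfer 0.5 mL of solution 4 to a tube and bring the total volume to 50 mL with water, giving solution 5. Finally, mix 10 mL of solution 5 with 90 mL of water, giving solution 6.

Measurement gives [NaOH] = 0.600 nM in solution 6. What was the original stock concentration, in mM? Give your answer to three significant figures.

6.00 mM

Step 1: 2-fold → factor 2
Step 2: 5 mL + 20 mL = 25 mL total → factor 25/5 = 5
Step 3: 100-fold → factor 100
Step 4: 1000 μL brought to 10 mL → factor 10000/1000 = 10
Step 5: 0.5 mL brought to 50 mL → factor 50/0.5 = 100
Step 6: 10 mL + 90 mL = 100 mL total → factor 100/10 = 10
Overall dilution factor = 2 × 5 × 100 × 10 × 100 × 10 = 1 × 10^7
Stock = 0.600 nM × 1 × 10^7 = 6.000 × 10^6 nM = 6.00 mM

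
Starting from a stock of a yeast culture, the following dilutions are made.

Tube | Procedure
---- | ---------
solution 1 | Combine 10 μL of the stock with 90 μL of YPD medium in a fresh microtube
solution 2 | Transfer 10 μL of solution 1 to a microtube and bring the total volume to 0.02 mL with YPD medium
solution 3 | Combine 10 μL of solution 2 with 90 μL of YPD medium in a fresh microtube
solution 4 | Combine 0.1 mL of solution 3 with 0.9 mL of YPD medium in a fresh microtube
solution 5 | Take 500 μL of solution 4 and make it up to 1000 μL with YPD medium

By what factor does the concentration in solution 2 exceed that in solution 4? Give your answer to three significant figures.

100

Step 1: 10 μL + 90 μL = 100 μL total → factor 100/10 = 10
Step 2: 10 μL brought to 0.02 mL → factor 20/10 = 2
Step 3: 10 μL + 90 μL = 100 μL total → factor 100/10 = 10
Step 4: 0.1 mL + 0.9 mL = 1 mL total → factor 1/0.1 = 10
Dilution factor to solution 2 = 20; to solution 4 = 2000
[solution 2]/[solution 4] = (factor to solution 4)/(factor to solution 2) = 2000/20 = 100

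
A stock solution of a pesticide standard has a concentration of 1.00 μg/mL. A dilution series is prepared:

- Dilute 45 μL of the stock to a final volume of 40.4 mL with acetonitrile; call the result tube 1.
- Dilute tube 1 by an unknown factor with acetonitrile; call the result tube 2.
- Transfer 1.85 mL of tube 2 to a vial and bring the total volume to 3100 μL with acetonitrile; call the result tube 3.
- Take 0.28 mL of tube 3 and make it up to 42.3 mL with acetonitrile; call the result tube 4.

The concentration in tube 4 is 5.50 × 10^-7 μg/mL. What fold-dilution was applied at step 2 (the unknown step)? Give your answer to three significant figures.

Step 1: 45 μL brought to 40.4 mL → factor 40400/45 = 897.78
Step 2: unknown factor x
Step 3: 1.85 mL brought to 3100 μL → factor 3.1/1.85 = 1.6757
Step 4: 0.28 mL brought to 42.3 mL → factor 42.3/0.28 = 151.07
Product of known-step factors = 2.2727 × 10^5
Overall factor = 1.00 μg/mL / (5.50 × 10^-7 μg/mL) = 1.8182 × 10^6
x = 1.8182 × 10^6 / 2.2727 × 10^5 = 8.00

8.00-fold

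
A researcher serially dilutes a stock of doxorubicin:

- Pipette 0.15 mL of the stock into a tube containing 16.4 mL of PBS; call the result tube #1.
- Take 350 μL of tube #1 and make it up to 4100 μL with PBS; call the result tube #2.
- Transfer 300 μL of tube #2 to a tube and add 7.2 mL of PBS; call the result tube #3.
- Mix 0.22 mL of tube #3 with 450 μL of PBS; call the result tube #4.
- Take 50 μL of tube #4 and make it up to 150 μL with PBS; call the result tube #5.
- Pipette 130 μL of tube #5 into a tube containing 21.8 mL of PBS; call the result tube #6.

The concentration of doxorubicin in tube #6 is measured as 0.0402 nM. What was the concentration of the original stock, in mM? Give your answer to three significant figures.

2.00 mM

Step 1: 0.15 mL + 16.4 mL = 16.55 mL total → factor 16.55/0.15 = 110.33
Step 2: 350 μL brought to 4100 μL → factor 4100/350 = 11.714
Step 3: 300 μL + 7.2 mL = 7500 μL total → factor 7500/300 = 25
Step 4: 0.22 mL + 450 μL = 0.67 mL total → factor 0.67/0.22 = 3.0455
Step 5: 50 μL brought to 150 μL → factor 150/50 = 3
Step 6: 130 μL + 21.8 mL = 21930 μL total → factor 21930/130 = 168.69
Overall dilution factor = 110.33 × 11.714 × 25 × 3.0455 × 3 × 168.69 = 4.98 × 10^7
Stock = 0.0402 nM × 4.98 × 10^7 = 2.002 × 10^6 nM = 2.00 mM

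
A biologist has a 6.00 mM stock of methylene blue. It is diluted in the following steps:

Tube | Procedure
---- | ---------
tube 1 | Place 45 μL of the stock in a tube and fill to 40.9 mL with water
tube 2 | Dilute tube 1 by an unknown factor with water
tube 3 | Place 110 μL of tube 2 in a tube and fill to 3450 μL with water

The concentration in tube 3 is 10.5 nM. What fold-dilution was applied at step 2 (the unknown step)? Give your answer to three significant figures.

20.0-fold

Step 1: 45 μL brought to 40.9 mL → factor 40900/45 = 908.89
Step 2: unknown factor x
Step 3: 110 μL brought to 3450 μL → factor 3450/110 = 31.364
Product of known-step factors = 28506
Overall factor = 6.00 mM / (10.5 nM) = 5.7143 × 10^5
x = 5.7143 × 10^5 / 28506 = 20.0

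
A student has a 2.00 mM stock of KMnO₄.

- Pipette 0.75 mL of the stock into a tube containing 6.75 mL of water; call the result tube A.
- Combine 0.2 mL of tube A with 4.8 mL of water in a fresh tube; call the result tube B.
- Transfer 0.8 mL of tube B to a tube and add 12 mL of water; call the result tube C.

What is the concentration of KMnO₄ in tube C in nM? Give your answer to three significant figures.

500 nM

Step 1: 0.75 mL + 6.75 mL = 7.5 mL total → factor 7.5/0.75 = 10
Step 2: 0.2 mL + 4.8 mL = 5 mL total → factor 5/0.2 = 25
Step 3: 0.8 mL + 12 mL = 12.8 mL total → factor 12.8/0.8 = 16
Overall dilution factor = 10 × 25 × 16 = 4000
Final = 2.00 mM / 4000 = 0.0005000 mM = 500 nM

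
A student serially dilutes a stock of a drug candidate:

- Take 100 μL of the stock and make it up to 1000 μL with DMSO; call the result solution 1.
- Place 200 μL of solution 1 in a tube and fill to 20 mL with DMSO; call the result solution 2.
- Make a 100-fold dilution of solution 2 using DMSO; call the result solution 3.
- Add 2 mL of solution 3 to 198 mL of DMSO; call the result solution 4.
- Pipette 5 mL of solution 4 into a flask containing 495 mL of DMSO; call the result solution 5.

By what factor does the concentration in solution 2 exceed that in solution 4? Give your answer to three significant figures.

Step 1: 100 μL brought to 1000 μL → factor 1000/100 = 10
Step 2: 200 μL brought to 20 mL → factor 20000/200 = 100
Step 3: 100-fold → factor 100
Step 4: 2 mL + 198 mL = 200 mL total → factor 200/2 = 100
Dilution factor to solution 2 = 1000; to solution 4 = 1 × 10^7
[solution 2]/[solution 4] = (factor to solution 4)/(factor to solution 2) = 1 × 10^7/1000 = 1.00 × 10^4

1.00 × 10^4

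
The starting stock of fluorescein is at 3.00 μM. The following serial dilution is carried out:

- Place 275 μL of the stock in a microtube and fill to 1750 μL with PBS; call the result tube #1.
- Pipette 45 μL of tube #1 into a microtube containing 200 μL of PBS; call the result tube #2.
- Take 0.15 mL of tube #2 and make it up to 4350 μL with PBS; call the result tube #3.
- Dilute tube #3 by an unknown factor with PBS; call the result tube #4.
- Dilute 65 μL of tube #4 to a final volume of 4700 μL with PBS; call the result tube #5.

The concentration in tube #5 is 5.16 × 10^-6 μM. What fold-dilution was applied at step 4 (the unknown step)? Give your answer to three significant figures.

8.00-fold

Step 1: 275 μL brought to 1750 μL → factor 1750/275 = 6.3636
Step 2: 45 μL + 200 μL = 245 μL total → factor 245/45 = 5.4444
Step 3: 0.15 mL brought to 4350 μL → factor 4.35/0.15 = 29
Step 4: unknown factor x
Step 5: 65 μL brought to 4700 μL → factor 4700/65 = 72.308
Product of known-step factors = 72651
Overall factor = 3.00 μM / (5.16 × 10^-6 μM) = 5.814 × 10^5
x = 5.814 × 10^5 / 72651 = 8.00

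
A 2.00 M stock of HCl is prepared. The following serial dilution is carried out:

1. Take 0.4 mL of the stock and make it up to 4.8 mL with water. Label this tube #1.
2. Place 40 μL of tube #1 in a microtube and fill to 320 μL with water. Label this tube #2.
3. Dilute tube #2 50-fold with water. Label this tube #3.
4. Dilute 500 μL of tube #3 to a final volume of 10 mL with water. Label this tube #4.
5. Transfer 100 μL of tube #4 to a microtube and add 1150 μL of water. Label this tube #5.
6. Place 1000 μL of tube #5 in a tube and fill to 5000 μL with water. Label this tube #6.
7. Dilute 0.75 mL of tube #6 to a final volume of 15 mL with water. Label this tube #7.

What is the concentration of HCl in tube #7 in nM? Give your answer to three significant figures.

16.7 nM

Step 1: 0.4 mL brought to 4.8 mL → factor 4.8/0.4 = 12
Step 2: 40 μL brought to 320 μL → factor 320/40 = 8
Step 3: 50-fold → factor 50
Step 4: 500 μL brought to 10 mL → factor 10000/500 = 20
Step 5: 100 μL + 1150 μL = 1250 μL total → factor 1250/100 = 12.5
Step 6: 1000 μL brought to 5000 μL → factor 5000/1000 = 5
Step 7: 0.75 mL brought to 15 mL → factor 15/0.75 = 20
Overall dilution factor = 12 × 8 × 50 × 20 × 12.5 × 5 × 20 = 1.2 × 10^8
Final = 2.00 M / 1.2 × 10^8 = 1.667 × 10^-8 M = 16.7 nM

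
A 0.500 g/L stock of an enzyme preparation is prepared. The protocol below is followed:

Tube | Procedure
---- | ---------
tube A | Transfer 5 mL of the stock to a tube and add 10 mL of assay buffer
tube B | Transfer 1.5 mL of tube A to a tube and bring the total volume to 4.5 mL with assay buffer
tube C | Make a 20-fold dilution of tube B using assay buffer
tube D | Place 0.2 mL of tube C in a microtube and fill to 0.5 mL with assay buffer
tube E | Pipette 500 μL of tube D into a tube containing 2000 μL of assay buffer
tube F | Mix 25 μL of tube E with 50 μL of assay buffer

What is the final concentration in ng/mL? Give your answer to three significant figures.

Step 1: 5 mL + 10 mL = 15 mL total → factor 15/5 = 3
Step 2: 1.5 mL brought to 4.5 mL → factor 4.5/1.5 = 3
Step 3: 20-fold → factor 20
Step 4: 0.2 mL brought to 0.5 mL → factor 0.5/0.2 = 2.5
Step 5: 500 μL + 2000 μL = 2500 μL total → factor 2500/500 = 5
Step 6: 25 μL + 50 μL = 75 μL total → factor 75/25 = 3
Overall dilution factor = 3 × 3 × 20 × 2.5 × 5 × 3 = 6750
Final = 0.500 g/L / 6750 = 7.407 × 10^-5 g/L = 74.1 ng/mL

74.1 ng/mL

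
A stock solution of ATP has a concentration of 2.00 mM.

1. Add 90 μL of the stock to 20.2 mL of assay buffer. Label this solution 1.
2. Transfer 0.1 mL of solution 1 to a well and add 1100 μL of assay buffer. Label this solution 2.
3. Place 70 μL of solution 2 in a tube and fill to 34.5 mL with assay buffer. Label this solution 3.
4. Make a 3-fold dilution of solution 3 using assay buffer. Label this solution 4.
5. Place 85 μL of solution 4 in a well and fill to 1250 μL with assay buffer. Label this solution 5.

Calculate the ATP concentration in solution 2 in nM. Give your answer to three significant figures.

Step 1: 90 μL + 20.2 mL = 20290 μL total → factor 20290/90 = 225.44
Step 2: 0.1 mL + 1100 μL = 1.2 mL total → factor 1.2/0.1 = 12
Dilution factor through solution 2 = 225.44 × 12 = 2705.3
[solution 2] = 2.00 mM / 2705.3 = 0.0007393 mM = 739 nM

739 nM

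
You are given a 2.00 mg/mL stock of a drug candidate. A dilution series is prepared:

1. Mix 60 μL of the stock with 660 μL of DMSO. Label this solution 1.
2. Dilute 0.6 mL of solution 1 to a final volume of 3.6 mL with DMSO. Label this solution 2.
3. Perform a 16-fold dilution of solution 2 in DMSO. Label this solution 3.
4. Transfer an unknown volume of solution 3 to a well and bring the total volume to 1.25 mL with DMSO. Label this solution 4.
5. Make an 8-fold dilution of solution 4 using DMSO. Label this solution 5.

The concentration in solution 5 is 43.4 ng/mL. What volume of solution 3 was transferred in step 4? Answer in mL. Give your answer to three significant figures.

0.250 mL

Step 1: 60 μL + 660 μL = 720 μL total → factor 720/60 = 12
Step 2: 0.6 mL brought to 3.6 mL → factor 3.6/0.6 = 6
Step 3: 16-fold → factor 16
Step 4: v brought to 1.25 mL → factor = 1.25 mL/v
Step 5: 8-fold → factor 8
Product of known-step factors = 9216
Overall factor = 2.00 mg/mL / (43.4 ng/mL) = 46083
Step-4 factor = 46083 / 9216 = 5.0003
v = 1.25 mL / 5.0003 = 0.250 mL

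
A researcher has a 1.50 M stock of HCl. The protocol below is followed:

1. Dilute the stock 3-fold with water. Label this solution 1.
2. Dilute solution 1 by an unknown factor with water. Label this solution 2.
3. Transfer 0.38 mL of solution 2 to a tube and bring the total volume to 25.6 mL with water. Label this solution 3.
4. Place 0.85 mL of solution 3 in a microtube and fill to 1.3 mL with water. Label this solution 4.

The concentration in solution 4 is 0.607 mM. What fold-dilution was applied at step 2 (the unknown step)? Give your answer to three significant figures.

Step 1: 3-fold → factor 3
Step 2: unknown factor x
Step 3: 0.38 mL brought to 25.6 mL → factor 25.6/0.38 = 67.368
Step 4: 0.85 mL brought to 1.3 mL → factor 1.3/0.85 = 1.5294
Product of known-step factors = 309.1
Overall factor = 1.50 M / (0.607 mM) = 2471.2
x = 2471.2 / 309.1 = 7.99

7.99-fold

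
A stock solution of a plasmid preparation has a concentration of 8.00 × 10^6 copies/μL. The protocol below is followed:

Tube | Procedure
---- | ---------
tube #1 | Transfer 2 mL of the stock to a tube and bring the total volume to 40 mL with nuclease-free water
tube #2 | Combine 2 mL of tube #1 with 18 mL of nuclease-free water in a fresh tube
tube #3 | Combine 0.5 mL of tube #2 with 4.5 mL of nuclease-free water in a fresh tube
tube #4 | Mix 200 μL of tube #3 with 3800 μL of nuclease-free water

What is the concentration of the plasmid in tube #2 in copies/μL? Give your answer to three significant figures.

4.00 × 10^4 copies/μL

Step 1: 2 mL brought to 40 mL → factor 40/2 = 20
Step 2: 2 mL + 18 mL = 20 mL total → factor 20/2 = 10
Dilution factor through tube #2 = 20 × 10 = 200
[tube #2] = 8.00 × 10^6 copies/μL / 200 = 4.00 × 10^4 copies/μL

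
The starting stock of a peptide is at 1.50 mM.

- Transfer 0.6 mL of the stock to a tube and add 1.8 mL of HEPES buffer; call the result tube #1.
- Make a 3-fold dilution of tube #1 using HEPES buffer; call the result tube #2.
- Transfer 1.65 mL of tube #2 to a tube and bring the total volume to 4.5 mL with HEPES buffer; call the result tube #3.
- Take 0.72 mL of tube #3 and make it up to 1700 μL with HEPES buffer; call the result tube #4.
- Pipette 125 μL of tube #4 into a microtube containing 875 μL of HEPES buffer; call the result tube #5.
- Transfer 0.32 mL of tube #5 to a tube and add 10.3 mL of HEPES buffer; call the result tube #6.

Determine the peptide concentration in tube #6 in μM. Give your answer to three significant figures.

Step 1: 0.6 mL + 1.8 mL = 2.4 mL total → factor 2.4/0.6 = 4
Step 2: 3-fold → factor 3
Step 3: 1.65 mL brought to 4.5 mL → factor 4.5/1.65 = 2.7273
Step 4: 0.72 mL brought to 1700 μL → factor 1.7/0.72 = 2.3611
Step 5: 125 μL + 875 μL = 1000 μL total → factor 1000/125 = 8
Step 6: 0.32 mL + 10.3 mL = 10.62 mL total → factor 10.62/0.32 = 33.188
Overall dilution factor = 4 × 3 × 2.7273 × 2.3611 × 8 × 33.188 = 20516
Final = 1.50 mM / 20516 = 7.311 × 10^-5 mM = 0.0731 μM

0.0731 μM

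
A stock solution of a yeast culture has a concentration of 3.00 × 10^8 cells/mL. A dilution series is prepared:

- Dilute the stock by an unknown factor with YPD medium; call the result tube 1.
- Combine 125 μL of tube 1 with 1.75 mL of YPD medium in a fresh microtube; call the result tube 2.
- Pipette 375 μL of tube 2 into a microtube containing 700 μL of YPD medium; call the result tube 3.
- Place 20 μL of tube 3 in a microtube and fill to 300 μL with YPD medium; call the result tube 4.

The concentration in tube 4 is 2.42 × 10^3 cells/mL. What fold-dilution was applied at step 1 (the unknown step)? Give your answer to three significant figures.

192-fold

Step 1: unknown factor x
Step 2: 125 μL + 1.75 mL = 1875 μL total → factor 1875/125 = 15
Step 3: 375 μL + 700 μL = 1075 μL total → factor 1075/375 = 2.8667
Step 4: 20 μL brought to 300 μL → factor 300/20 = 15
Product of known-step factors = 645
Overall factor = 3.00 × 10^8 cells/mL / (2.42 × 10^3 cells/mL) = 1.2397 × 10^5
x = 1.2397 × 10^5 / 645 = 192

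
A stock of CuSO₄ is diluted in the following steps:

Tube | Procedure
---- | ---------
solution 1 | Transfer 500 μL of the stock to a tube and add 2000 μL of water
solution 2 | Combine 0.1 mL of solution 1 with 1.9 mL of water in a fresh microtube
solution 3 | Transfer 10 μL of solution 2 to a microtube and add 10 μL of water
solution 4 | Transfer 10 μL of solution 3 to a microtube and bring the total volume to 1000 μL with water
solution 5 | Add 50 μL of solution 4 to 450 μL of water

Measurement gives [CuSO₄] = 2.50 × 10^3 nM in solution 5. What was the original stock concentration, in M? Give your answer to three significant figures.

0.500 M

Step 1: 500 μL + 2000 μL = 2500 μL total → factor 2500/500 = 5
Step 2: 0.1 mL + 1.9 mL = 2 mL total → factor 2/0.1 = 20
Step 3: 10 μL + 10 μL = 20 μL total → factor 20/10 = 2
Step 4: 10 μL brought to 1000 μL → factor 1000/10 = 100
Step 5: 50 μL + 450 μL = 500 μL total → factor 500/50 = 10
Overall dilution factor = 5 × 20 × 2 × 100 × 10 = 2 × 10^5
Stock = 2.50 × 10^3 nM × 2 × 10^5 = 5.000 × 10^8 nM = 0.500 M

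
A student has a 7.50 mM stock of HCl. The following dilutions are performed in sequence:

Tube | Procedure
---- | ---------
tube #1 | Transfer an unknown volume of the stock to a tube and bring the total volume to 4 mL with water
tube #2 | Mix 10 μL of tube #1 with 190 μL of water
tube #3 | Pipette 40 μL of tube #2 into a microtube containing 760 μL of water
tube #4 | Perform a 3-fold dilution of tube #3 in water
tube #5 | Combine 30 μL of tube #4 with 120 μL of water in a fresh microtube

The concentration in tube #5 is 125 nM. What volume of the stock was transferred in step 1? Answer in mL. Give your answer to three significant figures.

0.400 mL

Step 1: v brought to 4 mL → factor = 4 mL/v
Step 2: 10 μL + 190 μL = 200 μL total → factor 200/10 = 20
Step 3: 40 μL + 760 μL = 800 μL total → factor 800/40 = 20
Step 4: 3-fold → factor 3
Step 5: 30 μL + 120 μL = 150 μL total → factor 150/30 = 5
Product of known-step factors = 6000
Overall factor = 7.50 mM / (125 nM) = 60000
Step-1 factor = 60000 / 6000 = 10
v = 4 mL / 10 = 0.400 mL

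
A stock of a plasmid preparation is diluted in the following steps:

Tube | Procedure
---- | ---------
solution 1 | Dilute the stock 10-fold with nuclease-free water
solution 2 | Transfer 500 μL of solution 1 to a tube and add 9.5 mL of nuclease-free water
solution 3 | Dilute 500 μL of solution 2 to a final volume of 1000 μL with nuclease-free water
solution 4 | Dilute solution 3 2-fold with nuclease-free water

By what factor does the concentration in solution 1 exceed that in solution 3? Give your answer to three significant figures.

Step 1: 10-fold → factor 10
Step 2: 500 μL + 9.5 mL = 10000 μL total → factor 10000/500 = 20
Step 3: 500 μL brought to 1000 μL → factor 1000/500 = 2
Dilution factor to solution 1 = 10; to solution 3 = 400
[solution 1]/[solution 3] = (factor to solution 3)/(factor to solution 1) = 400/10 = 40.0

40.0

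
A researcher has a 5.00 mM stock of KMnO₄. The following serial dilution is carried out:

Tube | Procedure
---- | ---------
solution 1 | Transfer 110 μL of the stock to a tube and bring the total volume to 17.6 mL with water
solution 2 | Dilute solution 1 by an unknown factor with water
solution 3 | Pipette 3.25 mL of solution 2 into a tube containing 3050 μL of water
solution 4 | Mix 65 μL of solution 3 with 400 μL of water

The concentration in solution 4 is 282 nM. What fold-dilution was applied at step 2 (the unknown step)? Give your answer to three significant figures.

Step 1: 110 μL brought to 17.6 mL → factor 17600/110 = 160
Step 2: unknown factor x
Step 3: 3.25 mL + 3050 μL = 6.3 mL total → factor 6.3/3.25 = 1.9385
Step 4: 65 μL + 400 μL = 465 μL total → factor 465/65 = 7.1538
Product of known-step factors = 2218.8
Overall factor = 5.00 mM / (282 nM) = 17730
x = 17730 / 2218.8 = 7.99

7.99-fold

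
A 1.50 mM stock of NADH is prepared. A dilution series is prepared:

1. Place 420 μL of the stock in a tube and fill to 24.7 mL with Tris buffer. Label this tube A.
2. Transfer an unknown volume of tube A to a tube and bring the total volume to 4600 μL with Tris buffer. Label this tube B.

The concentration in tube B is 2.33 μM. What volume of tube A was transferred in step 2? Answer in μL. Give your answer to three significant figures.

420 μL

Step 1: 420 μL brought to 24.7 mL → factor 24700/420 = 58.81
Step 2: v brought to 4600 μL → factor = 4600 μL/v
Product of known-step factors = 58.81
Overall factor = 1.50 mM / (2.33 μM) = 643.78
Step-2 factor = 643.78 / 58.81 = 10.947
v = 4600 μL / 10.947 = 420 μL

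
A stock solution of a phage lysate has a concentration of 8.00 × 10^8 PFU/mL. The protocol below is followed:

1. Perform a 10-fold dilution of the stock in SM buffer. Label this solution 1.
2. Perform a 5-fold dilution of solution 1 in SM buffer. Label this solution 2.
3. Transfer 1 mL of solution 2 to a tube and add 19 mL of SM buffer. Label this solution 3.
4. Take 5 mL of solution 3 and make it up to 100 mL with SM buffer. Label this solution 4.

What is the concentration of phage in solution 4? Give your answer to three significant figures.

Step 1: 10-fold → factor 10
Step 2: 5-fold → factor 5
Step 3: 1 mL + 19 mL = 20 mL total → factor 20/1 = 20
Step 4: 5 mL brought to 100 mL → factor 100/5 = 20
Overall dilution factor = 10 × 5 × 20 × 20 = 20000
Final = 8.00 × 10^8 PFU/mL / 20000 = 4.00 × 10^4 PFU/mL

4.00 × 10^4 PFU/mL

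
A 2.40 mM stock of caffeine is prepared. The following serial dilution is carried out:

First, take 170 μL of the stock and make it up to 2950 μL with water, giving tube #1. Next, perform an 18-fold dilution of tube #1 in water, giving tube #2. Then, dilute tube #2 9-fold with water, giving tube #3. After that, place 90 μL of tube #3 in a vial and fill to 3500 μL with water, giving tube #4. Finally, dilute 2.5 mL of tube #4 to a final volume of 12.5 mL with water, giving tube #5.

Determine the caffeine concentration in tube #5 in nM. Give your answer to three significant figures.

4.39 nM

Step 1: 170 μL brought to 2950 μL → factor 2950/170 = 17.353
Step 2: 18-fold → factor 18
Step 3: 9-fold → factor 9
Step 4: 90 μL brought to 3500 μL → factor 3500/90 = 38.889
Step 5: 2.5 mL brought to 12.5 mL → factor 12.5/2.5 = 5
Overall dilution factor = 17.353 × 18 × 9 × 38.889 × 5 = 5.4662 × 10^5
Final = 2.40 mM / 5.4662 × 10^5 = 4.391 × 10^-6 mM = 4.39 nM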